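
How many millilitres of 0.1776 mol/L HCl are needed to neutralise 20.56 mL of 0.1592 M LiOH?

18.4 mL

n(LiOH) = 0.1592 mol/L x 0.02056 L = 0.003273 mol.
At equivalence n(HCl) = n(LiOH) = 0.003273 mol.
V(HCl) = 0.003273 / 0.1776 = 0.01843 L = 18.4 mL.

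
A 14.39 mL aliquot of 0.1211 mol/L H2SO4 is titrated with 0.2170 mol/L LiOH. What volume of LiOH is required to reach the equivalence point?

16.1 mL

n(H2SO4) = 0.1211 mol/L x 0.01439 L = 0.001743 mol.
The neutralisation is 1 H2SO4 : 2 LiOH, so n(LiOH) = 0.001743 x 2/1 = 0.003485 mol.
V(LiOH) = 0.003485 / 0.2170 = 0.01606 L = 16.1 mL.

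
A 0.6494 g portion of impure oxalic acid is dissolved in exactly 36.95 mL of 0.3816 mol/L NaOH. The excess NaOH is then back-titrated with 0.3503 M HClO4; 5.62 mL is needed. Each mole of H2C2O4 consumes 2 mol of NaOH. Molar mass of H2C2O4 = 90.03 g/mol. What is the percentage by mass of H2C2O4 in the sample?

Total n(NaOH) added = 0.3816 x 0.03695 = 0.01410 mol.
n(HClO4) used = 0.3503 x 0.005620 = 0.001969 mol, which equals the excess n(NaOH).
So n(NaOH) consumed by the sample = 0.01410 - 0.001969 = 0.01213 mol.
n(H2C2O4) = 0.01213 / 2 = 0.006066 mol.
mass H2C2O4 = 0.006066 x 90.03 = 0.5461 g, so %H2C2O4 = 0.5461/0.6494 x 100 = 84.1%.

84.1%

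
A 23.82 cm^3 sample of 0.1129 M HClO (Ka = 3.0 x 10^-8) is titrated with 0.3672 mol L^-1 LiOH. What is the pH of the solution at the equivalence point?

n(HClO) = 0.1129 x 0.02382 = 0.002689 mol; V(LiOH) at equivalence = 0.002689/0.3672 = 0.007324 L.
At equivalence all the acid is converted to ClO-; total volume = 0.02382 + 0.007324 = 0.03114 L, so [ClO-] = 0.002689/0.03114 = 0.08635 M.
Kb = Kw/Ka = 1.0e-14 / 3.0 x 10^-8 = 3.33e-7.
[OH^-] = sqrt(Kb x [ClO-]) = sqrt(3.33e-7 x 0.08635) = 0.000170 M.
pOH = 3.77, so pH = 14.00 - 3.77 = 10.23.

10.23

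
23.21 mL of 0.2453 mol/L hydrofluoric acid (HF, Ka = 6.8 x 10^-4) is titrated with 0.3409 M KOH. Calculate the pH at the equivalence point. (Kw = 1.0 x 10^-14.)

n(HF) = 0.2453 x 0.02321 = 0.005693 mol; V(KOH) at equivalence = 0.005693/0.3409 = 0.01670 L.
At equivalence all the acid is converted to F-; total volume = 0.02321 + 0.01670 = 0.03991 L, so [F-] = 0.005693/0.03991 = 0.1427 M.
Kb = Kw/Ka = 1.0e-14 / 6.8 x 10^-4 = 1.47e-11.
[OH^-] = sqrt(Kb x [F-]) = sqrt(1.47e-11 x 0.1427) = 1.45e-6 M.
pOH = 5.84, so pH = 14.00 - 5.84 = 8.16.

8.16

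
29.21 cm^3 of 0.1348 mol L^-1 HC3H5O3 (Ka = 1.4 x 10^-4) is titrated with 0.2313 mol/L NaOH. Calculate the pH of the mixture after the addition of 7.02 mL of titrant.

3.70

Initial n(HC3H5O3) = 0.1348 x 0.02921 = 0.003938 mol.
n(NaOH) added = 0.2313 x 0.007020 = 0.001624 mol, converting that many moles of HC3H5O3 to C3H5O3-.
Remaining n(HC3H5O3) = 0.002314 mol; n(C3H5O3-) = 0.001624 mol.
By Henderson-Hasselbalch, pH = pKa + log([A^-]/[HA]) = 3.85 + log(0.001624/0.002314) = 3.85 + (-0.15) = 3.70.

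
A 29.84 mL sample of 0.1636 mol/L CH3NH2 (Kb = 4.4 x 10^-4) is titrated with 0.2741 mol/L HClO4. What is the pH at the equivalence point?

5.82

n(CH3NH2) = 0.1636 x 0.02984 = 0.004882 mol; V(HClO4) at equivalence = 0.004882/0.2741 = 0.01781 L.
At equivalence the base is fully converted to CH3NH3+; total volume = 0.04765 L, so [CH3NH3+] = 0.004882/0.04765 = 0.1025 M.
Ka(CH3NH3+) = Kw/Kb = 1.0e-14 / 4.4 x 10^-4 = 2.27e-11.
[H^+] = sqrt(Ka x [CH3NH3+]) = sqrt(2.27e-11 x 0.1025) = 1.53e-6 M.
pH = -log(1.53e-6) = 5.82.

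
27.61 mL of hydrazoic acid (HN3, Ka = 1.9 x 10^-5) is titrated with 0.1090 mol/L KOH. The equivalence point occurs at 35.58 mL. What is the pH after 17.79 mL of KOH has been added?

17.79 mL is exactly half the equivalence volume (35.58/2), i.e. the half-equivalence point.
There, n(HA) = n(A^-), so pH = pKa = -log(1.9 x 10^-5) = 4.72.

4.72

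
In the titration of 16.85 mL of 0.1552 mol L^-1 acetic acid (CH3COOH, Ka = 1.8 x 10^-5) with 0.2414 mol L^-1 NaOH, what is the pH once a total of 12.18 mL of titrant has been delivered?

n(acid) = 0.1552 x 0.01685 = 0.002615 mol; n(NaOH) added = 0.2414 x 0.01218 = 0.002940 mol.
Base is in excess by 0.002940 - 0.002615 = 0.0003251 mol in a total volume of 0.02903 L.
[OH^-] = 0.0003251/0.02903 = 0.01120 M, so pOH = 1.95 and pH = 14.00 - 1.95 = 12.05.

12.05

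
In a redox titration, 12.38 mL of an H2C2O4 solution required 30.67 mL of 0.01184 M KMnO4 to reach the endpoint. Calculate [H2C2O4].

n(KMnO4) = 0.01184 x 0.03067 = 0.0003631 mol.
From the balanced equation, 2 mol KMnO4 reacts with 5 mol H2C2O4, so n(H2C2O4) = 0.0003631 x 5/2 = 0.0009078 mol.
[H2C2O4] = 0.0009078 / 0.01238 L = 0.0733 M.

0.0733 M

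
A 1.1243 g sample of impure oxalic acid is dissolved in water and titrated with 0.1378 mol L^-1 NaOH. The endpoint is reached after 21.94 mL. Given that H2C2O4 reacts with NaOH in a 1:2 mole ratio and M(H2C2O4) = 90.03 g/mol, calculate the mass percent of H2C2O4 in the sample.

12.1%

n(NaOH) = 0.1378 x 0.02194 = 0.003023 mol.
n(H2C2O4) = 0.003023 / 2 = 0.001512 mol.
mass of H2C2O4 = 0.001512 x 90.03 = 0.1361 g.
% purity = 0.1361 / 1.1243 x 100 = 12.1%.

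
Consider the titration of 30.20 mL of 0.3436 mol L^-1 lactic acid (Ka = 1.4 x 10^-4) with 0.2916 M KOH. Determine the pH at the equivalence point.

8.53

n(HC3H5O3) = 0.3436 x 0.03020 = 0.01038 mol; V(KOH) at equivalence = 0.01038/0.2916 = 0.03559 L.
At equivalence all the acid is converted to C3H5O3-; total volume = 0.03020 + 0.03559 = 0.06579 L, so [C3H5O3-] = 0.01038/0.06579 = 0.1577 M.
Kb = Kw/Ka = 1.0e-14 / 1.4 x 10^-4 = 7.14e-11.
[OH^-] = sqrt(Kb x [C3H5O3-]) = sqrt(7.14e-11 x 0.1577) = 3.36e-6 M.
pOH = 5.47, so pH = 14.00 - 5.47 = 8.53.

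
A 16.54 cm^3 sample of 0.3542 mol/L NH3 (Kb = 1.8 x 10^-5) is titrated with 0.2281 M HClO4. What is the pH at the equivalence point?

n(NH3) = 0.3542 x 0.01654 = 0.005858 mol; V(HClO4) at equivalence = 0.005858/0.2281 = 0.02568 L.
At equivalence the base is fully converted to NH4+; total volume = 0.04222 L, so [NH4+] = 0.005858/0.04222 = 0.1387 M.
Ka(NH4+) = Kw/Kb = 1.0e-14 / 1.8 x 10^-5 = 5.56e-10.
[H^+] = sqrt(Ka x [NH4+]) = sqrt(5.56e-10 x 0.1387) = 8.78e-6 M.
pH = -log(8.78e-6) = 5.06.

5.06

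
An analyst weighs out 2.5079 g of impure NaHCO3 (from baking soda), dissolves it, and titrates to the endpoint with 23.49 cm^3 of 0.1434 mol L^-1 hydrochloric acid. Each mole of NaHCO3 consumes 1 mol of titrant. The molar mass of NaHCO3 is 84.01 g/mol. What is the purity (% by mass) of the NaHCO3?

n(HCl) = 0.1434 x 0.02349 = 0.003368 mol.
n(NaHCO3) = 0.003368 / 1 = 0.003368 mol.
mass of NaHCO3 = 0.003368 x 84.01 = 0.2830 g.
% purity = 0.2830 / 2.5079 x 100 = 11.3%.

11.3%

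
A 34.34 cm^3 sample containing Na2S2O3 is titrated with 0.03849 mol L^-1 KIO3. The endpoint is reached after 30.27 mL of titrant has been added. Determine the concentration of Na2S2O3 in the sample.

n(KIO3) = 0.03849 x 0.03027 = 0.001165 mol.
From the balanced equation, 1 mol KIO3 reacts with 6 mol Na2S2O3, so n(Na2S2O3) = 0.001165 x 6/1 = 0.006991 mol.
[Na2S2O3] = 0.006991 / 0.03434 L = 0.204 M.

0.204 M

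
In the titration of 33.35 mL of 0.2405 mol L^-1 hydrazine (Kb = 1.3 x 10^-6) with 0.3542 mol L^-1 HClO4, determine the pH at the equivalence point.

n(N2H4) = 0.2405 x 0.03335 = 0.008021 mol; V(HClO4) at equivalence = 0.008021/0.3542 = 0.02264 L.
At equivalence the base is fully converted to N2H5+; total volume = 0.05599 L, so [N2H5+] = 0.008021/0.05599 = 0.1432 M.
Ka(N2H5+) = Kw/Kb = 1.0e-14 / 1.3 x 10^-6 = 7.69e-9.
[H^+] = sqrt(Ka x [N2H5+]) = sqrt(7.69e-9 x 0.1432) = 3.32e-5 M.
pH = -log(3.32e-5) = 4.48.

4.48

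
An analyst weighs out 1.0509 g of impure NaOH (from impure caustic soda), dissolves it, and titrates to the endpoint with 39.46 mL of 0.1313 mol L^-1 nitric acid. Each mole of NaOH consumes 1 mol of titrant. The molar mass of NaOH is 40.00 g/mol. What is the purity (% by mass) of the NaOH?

n(HNO3) = 0.1313 x 0.03946 = 0.005181 mol.
n(NaOH) = 0.005181 / 1 = 0.005181 mol.
mass of NaOH = 0.005181 x 40.00 = 0.2072 g.
% purity = 0.2072 / 1.0509 x 100 = 19.7%.

19.7%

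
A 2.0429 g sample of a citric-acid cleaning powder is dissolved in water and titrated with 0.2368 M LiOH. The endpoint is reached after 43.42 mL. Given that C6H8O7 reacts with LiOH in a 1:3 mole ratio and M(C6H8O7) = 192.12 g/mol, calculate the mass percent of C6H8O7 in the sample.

n(LiOH) = 0.2368 x 0.04342 = 0.01028 mol.
n(C6H8O7) = 0.01028 / 3 = 0.003427 mol.
mass of C6H8O7 = 0.003427 x 192.12 = 0.6585 g.
% purity = 0.6585 / 2.0429 x 100 = 32.2%.

32.2%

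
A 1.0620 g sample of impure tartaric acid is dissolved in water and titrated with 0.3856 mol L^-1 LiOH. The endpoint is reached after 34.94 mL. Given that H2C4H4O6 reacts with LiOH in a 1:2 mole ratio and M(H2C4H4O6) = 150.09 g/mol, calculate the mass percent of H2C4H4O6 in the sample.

n(LiOH) = 0.3856 x 0.03494 = 0.01347 mol.
n(H2C4H4O6) = 0.01347 / 2 = 0.006736 mol.
mass of H2C4H4O6 = 0.006736 x 150.09 = 1.011 g.
% purity = 1.011 / 1.0620 x 100 = 95.2%.

95.2%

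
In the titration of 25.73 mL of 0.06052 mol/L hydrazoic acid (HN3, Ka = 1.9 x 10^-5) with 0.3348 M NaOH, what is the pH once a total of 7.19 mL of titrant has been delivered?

n(acid) = 0.06052 x 0.02573 = 0.001557 mol; n(NaOH) added = 0.3348 x 0.007190 = 0.002407 mol.
Base is in excess by 0.002407 - 0.001557 = 0.0008500 mol in a total volume of 0.03292 L.
[OH^-] = 0.0008500/0.03292 = 0.02582 M, so pOH = 1.59 and pH = 14.00 - 1.59 = 12.41.

12.41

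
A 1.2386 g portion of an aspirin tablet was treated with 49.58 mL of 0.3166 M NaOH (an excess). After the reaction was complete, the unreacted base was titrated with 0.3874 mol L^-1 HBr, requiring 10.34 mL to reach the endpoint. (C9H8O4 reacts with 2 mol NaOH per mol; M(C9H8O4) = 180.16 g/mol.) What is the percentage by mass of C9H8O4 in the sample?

85.0%

Total n(NaOH) added = 0.3166 x 0.04958 = 0.01570 mol.
n(HBr) used = 0.3874 x 0.01034 = 0.004006 mol, which equals the excess n(NaOH).
So n(NaOH) consumed by the sample = 0.01570 - 0.004006 = 0.01169 mol.
n(C9H8O4) = 0.01169 / 2 = 0.005846 mol.
mass C9H8O4 = 0.005846 x 180.16 = 1.053 g, so %C9H8O4 = 1.053/1.2386 x 100 = 85.0%.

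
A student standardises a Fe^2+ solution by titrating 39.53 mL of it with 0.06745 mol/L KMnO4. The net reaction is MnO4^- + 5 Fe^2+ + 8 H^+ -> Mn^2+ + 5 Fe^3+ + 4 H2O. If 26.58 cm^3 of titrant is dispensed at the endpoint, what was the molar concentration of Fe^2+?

0.227 M

n(KMnO4) = 0.06745 x 0.02658 = 0.001793 mol.
From the balanced equation, 1 mol KMnO4 reacts with 5 mol Fe^2+, so n(Fe^2+) = 0.001793 x 5/1 = 0.008964 mol.
[Fe^2+] = 0.008964 / 0.03953 L = 0.227 M.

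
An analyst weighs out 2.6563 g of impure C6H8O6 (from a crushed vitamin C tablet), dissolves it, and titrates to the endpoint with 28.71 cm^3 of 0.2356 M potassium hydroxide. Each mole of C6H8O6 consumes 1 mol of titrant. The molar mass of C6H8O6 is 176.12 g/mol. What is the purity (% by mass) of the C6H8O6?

44.8%

n(KOH) = 0.2356 x 0.02871 = 0.006764 mol.
n(C6H8O6) = 0.006764 / 1 = 0.006764 mol.
mass of C6H8O6 = 0.006764 x 176.12 = 1.191 g.
% purity = 1.191 / 2.6563 x 100 = 44.8%.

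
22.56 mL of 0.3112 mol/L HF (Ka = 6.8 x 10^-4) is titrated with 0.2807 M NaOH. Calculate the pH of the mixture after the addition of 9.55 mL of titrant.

Initial n(HF) = 0.3112 x 0.02256 = 0.007021 mol.
n(NaOH) added = 0.2807 x 0.009550 = 0.002681 mol, converting that many moles of HF to F-.
Remaining n(HF) = 0.004340 mol; n(F-) = 0.002681 mol.
By Henderson-Hasselbalch, pH = pKa + log([A^-]/[HA]) = 3.17 + log(0.002681/0.004340) = 3.17 + (-0.21) = 2.96.

2.96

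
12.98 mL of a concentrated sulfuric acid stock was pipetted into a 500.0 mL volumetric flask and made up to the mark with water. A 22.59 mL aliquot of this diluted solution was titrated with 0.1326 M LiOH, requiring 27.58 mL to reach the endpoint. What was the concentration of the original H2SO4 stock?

3.12 M

n(LiOH) = 0.1326 x 0.02758 = 0.003657 mol.
n(H2SO4) in the aliquot = 0.003657 x 1/2 = 0.001829 mol.
[diluted H2SO4] = 0.001829 / 0.02259 = 0.08095 M.
Dilution factor = 500.0/12.98 = 38.52, so [stock] = 0.08095 x 38.52 = 3.12 M.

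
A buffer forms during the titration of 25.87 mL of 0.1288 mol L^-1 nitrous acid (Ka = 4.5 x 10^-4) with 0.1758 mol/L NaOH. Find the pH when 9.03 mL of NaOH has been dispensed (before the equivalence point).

Initial n(HNO2) = 0.1288 x 0.02587 = 0.003332 mol.
n(NaOH) added = 0.1758 x 0.009030 = 0.001587 mol, converting that many moles of HNO2 to NO2-.
Remaining n(HNO2) = 0.001745 mol; n(NO2-) = 0.001587 mol.
By Henderson-Hasselbalch, pH = pKa + log([A^-]/[HA]) = 3.35 + log(0.001587/0.001745) = 3.35 + (-0.04) = 3.31.

3.31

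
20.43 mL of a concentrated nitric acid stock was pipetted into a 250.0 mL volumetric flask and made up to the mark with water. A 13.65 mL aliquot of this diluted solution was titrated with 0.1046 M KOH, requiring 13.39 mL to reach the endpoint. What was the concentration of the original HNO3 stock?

n(KOH) = 0.1046 x 0.01339 = 0.001401 mol.
n(HNO3) in the aliquot = 0.001401 mol.
[diluted HNO3] = 0.001401 / 0.01365 = 0.1026 M.
Dilution factor = 250.0/20.43 = 12.24, so [stock] = 0.1026 x 12.24 = 1.26 M.

1.26 M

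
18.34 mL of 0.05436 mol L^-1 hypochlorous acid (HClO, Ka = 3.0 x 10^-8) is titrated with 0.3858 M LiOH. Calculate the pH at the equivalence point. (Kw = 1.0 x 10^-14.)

10.10

n(HClO) = 0.05436 x 0.01834 = 0.0009970 mol; V(LiOH) at equivalence = 0.0009970/0.3858 = 0.002584 L.
At equivalence all the acid is converted to ClO-; total volume = 0.01834 + 0.002584 = 0.02092 L, so [ClO-] = 0.0009970/0.02092 = 0.04765 M.
Kb = Kw/Ka = 1.0e-14 / 3.0 x 10^-8 = 3.33e-7.
[OH^-] = sqrt(Kb x [ClO-]) = sqrt(3.33e-7 x 0.04765) = 0.000126 M.
pOH = 3.90, so pH = 14.00 - 3.90 = 10.10.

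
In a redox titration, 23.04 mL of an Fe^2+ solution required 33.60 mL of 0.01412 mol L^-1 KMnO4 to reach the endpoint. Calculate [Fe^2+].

0.103 M

n(KMnO4) = 0.01412 x 0.03360 = 0.0004744 mol.
From the balanced equation, 1 mol KMnO4 reacts with 5 mol Fe^2+, so n(Fe^2+) = 0.0004744 x 5/1 = 0.002372 mol.
[Fe^2+] = 0.002372 / 0.02304 L = 0.103 M.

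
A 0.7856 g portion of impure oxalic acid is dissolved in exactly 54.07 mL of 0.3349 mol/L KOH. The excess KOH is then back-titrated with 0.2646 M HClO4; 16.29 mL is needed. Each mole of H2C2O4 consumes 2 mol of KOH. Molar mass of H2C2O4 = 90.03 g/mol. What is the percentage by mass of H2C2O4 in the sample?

Total n(KOH) added = 0.3349 x 0.05407 = 0.01811 mol.
n(HClO4) used = 0.2646 x 0.01629 = 0.004310 mol, which equals the excess n(KOH).
So n(KOH) consumed by the sample = 0.01811 - 0.004310 = 0.01380 mol.
n(H2C2O4) = 0.01380 / 2 = 0.006899 mol.
mass H2C2O4 = 0.006899 x 90.03 = 0.6211 g, so %H2C2O4 = 0.6211/0.7856 x 100 = 79.1%.

79.1%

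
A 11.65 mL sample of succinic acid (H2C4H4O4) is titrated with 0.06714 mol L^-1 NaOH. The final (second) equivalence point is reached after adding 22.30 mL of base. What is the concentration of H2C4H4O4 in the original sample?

0.0643 M

n(NaOH) = 0.06714 x 0.02230 = 0.001497 mol.
At the final (second) equivalence point, 2 mol OH^- react per mol H2C4H4O4, so n(H2C4H4O4) = 0.001497 / 2 = 0.0007486 mol.
[H2C4H4O4] = 0.0007486 / 0.01165 L = 0.0643 M.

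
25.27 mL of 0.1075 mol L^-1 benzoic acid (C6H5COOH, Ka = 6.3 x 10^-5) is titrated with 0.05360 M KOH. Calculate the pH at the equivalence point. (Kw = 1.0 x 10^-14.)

n(C6H5COOH) = 0.1075 x 0.02527 = 0.002717 mol; V(KOH) at equivalence = 0.002717/0.05360 = 0.05068 L.
At equivalence all the acid is converted to C6H5COO-; total volume = 0.02527 + 0.05068 = 0.07595 L, so [C6H5COO-] = 0.002717/0.07595 = 0.03577 M.
Kb = Kw/Ka = 1.0e-14 / 6.3 x 10^-5 = 1.59e-10.
[OH^-] = sqrt(Kb x [C6H5COO-]) = sqrt(1.59e-10 x 0.03577) = 2.38e-6 M.
pOH = 5.62, so pH = 14.00 - 5.62 = 8.38.

8.38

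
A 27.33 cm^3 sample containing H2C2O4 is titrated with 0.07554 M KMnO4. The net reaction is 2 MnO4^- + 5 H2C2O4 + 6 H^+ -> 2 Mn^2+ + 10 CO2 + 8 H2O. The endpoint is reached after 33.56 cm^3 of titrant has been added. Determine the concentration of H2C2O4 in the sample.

0.232 M

n(KMnO4) = 0.07554 x 0.03356 = 0.002535 mol.
From the balanced equation, 2 mol KMnO4 reacts with 5 mol H2C2O4, so n(H2C2O4) = 0.002535 x 5/2 = 0.006338 mol.
[H2C2O4] = 0.006338 / 0.02733 L = 0.232 M.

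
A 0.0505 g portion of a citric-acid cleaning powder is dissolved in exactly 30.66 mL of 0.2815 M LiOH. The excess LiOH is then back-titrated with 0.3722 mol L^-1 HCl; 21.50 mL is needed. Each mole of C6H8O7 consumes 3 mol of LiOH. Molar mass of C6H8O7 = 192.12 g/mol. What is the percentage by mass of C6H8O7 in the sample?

79.7%

Total n(LiOH) added = 0.2815 x 0.03066 = 0.008631 mol.
n(HCl) used = 0.3722 x 0.02150 = 0.008002 mol, which equals the excess n(LiOH).
So n(LiOH) consumed by the sample = 0.008631 - 0.008002 = 0.0006285 mol.
n(C6H8O7) = 0.0006285 / 3 = 0.0002095 mol.
mass C6H8O7 = 0.0002095 x 192.12 = 0.04025 g, so %C6H8O7 = 0.04025/0.0505 x 100 = 79.7%.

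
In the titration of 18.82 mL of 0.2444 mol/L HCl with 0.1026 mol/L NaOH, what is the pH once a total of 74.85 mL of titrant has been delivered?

n(acid) = 0.2444 x 0.01882 = 0.004600 mol; n(NaOH) added = 0.1026 x 0.07485 = 0.007680 mol.
Base is in excess by 0.007680 - 0.004600 = 0.003080 mol in a total volume of 0.09367 L.
[OH^-] = 0.003080/0.09367 = 0.03288 M, so pOH = 1.48 and pH = 14.00 - 1.48 = 12.52.

12.52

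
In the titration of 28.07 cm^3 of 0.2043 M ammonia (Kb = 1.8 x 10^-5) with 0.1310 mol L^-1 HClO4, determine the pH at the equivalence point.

5.18

n(NH3) = 0.2043 x 0.02807 = 0.005735 mol; V(HClO4) at equivalence = 0.005735/0.1310 = 0.04378 L.
At equivalence the base is fully converted to NH4+; total volume = 0.07185 L, so [NH4+] = 0.005735/0.07185 = 0.07982 M.
Ka(NH4+) = Kw/Kb = 1.0e-14 / 1.8 x 10^-5 = 5.56e-10.
[H^+] = sqrt(Ka x [NH4+]) = sqrt(5.56e-10 x 0.07982) = 6.66e-6 M.
pH = -log(6.66e-6) = 5.18.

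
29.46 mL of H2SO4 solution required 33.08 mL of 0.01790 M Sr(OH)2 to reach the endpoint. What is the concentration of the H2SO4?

n(Sr(OH)2) delivered = 0.01790 x 0.03308 = 0.0005921 mol.
For a 1:1 reaction, n(H2SO4) = 0.0005921 mol.
[H2SO4] = 0.0005921 mol / 0.02946 L = 0.0201 M.

0.0201 M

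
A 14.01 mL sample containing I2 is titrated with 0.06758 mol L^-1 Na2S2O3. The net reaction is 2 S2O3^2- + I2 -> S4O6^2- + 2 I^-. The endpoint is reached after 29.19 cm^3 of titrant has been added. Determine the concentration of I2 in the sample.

0.0704 M

n(Na2S2O3) = 0.06758 x 0.02919 = 0.001973 mol.
From the balanced equation, 2 mol Na2S2O3 reacts with 1 mol I2, so n(I2) = 0.001973 x 1/2 = 0.0009863 mol.
[I2] = 0.0009863 / 0.01401 L = 0.0704 M.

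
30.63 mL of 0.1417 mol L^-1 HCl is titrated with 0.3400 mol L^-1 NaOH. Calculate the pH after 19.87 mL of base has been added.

n(acid) = 0.1417 x 0.03063 = 0.004340 mol; n(NaOH) added = 0.3400 x 0.01987 = 0.006756 mol.
Base is in excess by 0.006756 - 0.004340 = 0.002416 mol in a total volume of 0.05050 L.
[OH^-] = 0.002416/0.05050 = 0.04783 M, so pOH = 1.32 and pH = 14.00 - 1.32 = 12.68.

12.68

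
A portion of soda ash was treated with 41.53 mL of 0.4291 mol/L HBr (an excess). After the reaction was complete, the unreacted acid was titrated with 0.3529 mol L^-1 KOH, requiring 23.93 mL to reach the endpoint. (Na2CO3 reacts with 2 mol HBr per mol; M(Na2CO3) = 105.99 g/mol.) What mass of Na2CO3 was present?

0.497 g

Total n(HBr) added = 0.4291 x 0.04153 = 0.01782 mol.
n(KOH) used = 0.3529 x 0.02393 = 0.008445 mol, which equals the excess n(HBr).
So n(HBr) consumed by the sample = 0.01782 - 0.008445 = 0.009376 mol.
n(Na2CO3) = 0.009376 / 2 = 0.004688 mol.
mass = 0.004688 mol x 105.99 g/mol = 0.497 g.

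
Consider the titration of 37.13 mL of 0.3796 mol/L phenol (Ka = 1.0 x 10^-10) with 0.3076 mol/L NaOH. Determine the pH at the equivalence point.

11.62

n(C6H5OH) = 0.3796 x 0.03713 = 0.01409 mol; V(NaOH) at equivalence = 0.01409/0.3076 = 0.04582 L.
At equivalence all the acid is converted to C6H5O-; total volume = 0.03713 + 0.04582 = 0.08295 L, so [C6H5O-] = 0.01409/0.08295 = 0.1699 M.
Kb = Kw/Ka = 1.0e-14 / 1.0 x 10^-10 = 0.000100.
[OH^-] = sqrt(Kb x [C6H5O-]) = sqrt(0.000100 x 0.1699) = 0.00412 M.
pOH = 2.38, so pH = 14.00 - 2.38 = 11.62.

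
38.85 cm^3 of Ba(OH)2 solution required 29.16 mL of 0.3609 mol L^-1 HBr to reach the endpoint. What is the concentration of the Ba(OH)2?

0.135 M

n(HBr) delivered = 0.3609 x 0.02916 = 0.01052 mol.
The reaction is 1 Ba(OH)2 + 2 HBr, so n(Ba(OH)2) = 0.01052 x 1/2 = 0.005262 mol.
[Ba(OH)2] = 0.005262 mol / 0.03885 L = 0.135 M.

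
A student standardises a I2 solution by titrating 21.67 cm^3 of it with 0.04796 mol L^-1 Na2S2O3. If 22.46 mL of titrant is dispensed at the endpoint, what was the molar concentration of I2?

n(Na2S2O3) = 0.04796 x 0.02246 = 0.001077 mol.
From the balanced equation, 2 mol Na2S2O3 reacts with 1 mol I2, so n(I2) = 0.001077 x 1/2 = 0.0005386 mol.
[I2] = 0.0005386 / 0.02167 L = 0.0249 M.

0.0249 M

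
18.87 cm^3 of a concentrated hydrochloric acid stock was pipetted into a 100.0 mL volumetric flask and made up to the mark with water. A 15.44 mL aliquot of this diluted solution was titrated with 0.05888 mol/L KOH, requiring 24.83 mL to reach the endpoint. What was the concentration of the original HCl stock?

n(KOH) = 0.05888 x 0.02483 = 0.001462 mol.
n(HCl) in the aliquot = 0.001462 mol.
[diluted HCl] = 0.001462 / 0.01544 = 0.09469 M.
Dilution factor = 100.0/18.87 = 5.299, so [stock] = 0.09469 x 5.299 = 0.502 M.

0.502 M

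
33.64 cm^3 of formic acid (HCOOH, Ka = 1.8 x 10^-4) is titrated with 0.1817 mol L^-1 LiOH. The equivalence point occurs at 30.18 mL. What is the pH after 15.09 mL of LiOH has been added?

15.09 mL is exactly half the equivalence volume (30.18/2), i.e. the half-equivalence point.
There, n(HA) = n(A^-), so pH = pKa = -log(1.8 x 10^-4) = 3.74.

3.74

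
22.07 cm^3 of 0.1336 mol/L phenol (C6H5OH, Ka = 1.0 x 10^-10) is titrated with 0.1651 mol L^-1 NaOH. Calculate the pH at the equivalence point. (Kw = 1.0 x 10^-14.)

11.43

n(C6H5OH) = 0.1336 x 0.02207 = 0.002949 mol; V(NaOH) at equivalence = 0.002949/0.1651 = 0.01786 L.
At equivalence all the acid is converted to C6H5O-; total volume = 0.02207 + 0.01786 = 0.03993 L, so [C6H5O-] = 0.002949/0.03993 = 0.07384 M.
Kb = Kw/Ka = 1.0e-14 / 1.0 x 10^-10 = 0.000100.
[OH^-] = sqrt(Kb x [C6H5O-]) = sqrt(0.000100 x 0.07384) = 0.00272 M.
pOH = 2.57, so pH = 14.00 - 2.57 = 11.43.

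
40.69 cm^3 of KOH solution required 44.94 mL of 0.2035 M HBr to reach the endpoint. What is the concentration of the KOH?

0.225 M

n(HBr) delivered = 0.2035 x 0.04494 = 0.009145 mol.
For a 1:1 reaction, n(KOH) = 0.009145 mol.
[KOH] = 0.009145 mol / 0.04069 L = 0.225 M.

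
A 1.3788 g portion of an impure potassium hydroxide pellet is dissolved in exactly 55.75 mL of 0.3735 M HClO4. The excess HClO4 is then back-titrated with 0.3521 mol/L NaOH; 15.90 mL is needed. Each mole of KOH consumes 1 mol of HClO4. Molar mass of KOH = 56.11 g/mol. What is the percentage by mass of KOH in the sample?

62.0%

Total n(HClO4) added = 0.3735 x 0.05575 = 0.02082 mol.
n(NaOH) used = 0.3521 x 0.01590 = 0.005598 mol, which equals the excess n(HClO4).
So n(HClO4) consumed by the sample = 0.02082 - 0.005598 = 0.01522 mol.
n(KOH) = 0.01522 / 1 = 0.01522 mol.
mass KOH = 0.01522 x 56.11 = 0.8542 g, so %KOH = 0.8542/1.3788 x 100 = 62.0%.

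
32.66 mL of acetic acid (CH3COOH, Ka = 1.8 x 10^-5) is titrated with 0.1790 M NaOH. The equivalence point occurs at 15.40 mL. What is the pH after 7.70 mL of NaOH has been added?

7.70 mL is exactly half the equivalence volume (15.40/2), i.e. the half-equivalence point.
There, n(HA) = n(A^-), so pH = pKa = -log(1.8 x 10^-5) = 4.74.

4.74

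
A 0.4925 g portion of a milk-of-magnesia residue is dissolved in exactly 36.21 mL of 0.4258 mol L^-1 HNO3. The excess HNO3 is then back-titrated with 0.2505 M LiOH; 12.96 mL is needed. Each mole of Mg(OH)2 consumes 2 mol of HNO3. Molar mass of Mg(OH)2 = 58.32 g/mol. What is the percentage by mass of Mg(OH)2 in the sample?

Total n(HNO3) added = 0.4258 x 0.03621 = 0.01542 mol.
n(LiOH) used = 0.2505 x 0.01296 = 0.003246 mol, which equals the excess n(HNO3).
So n(HNO3) consumed by the sample = 0.01542 - 0.003246 = 0.01217 mol.
n(Mg(OH)2) = 0.01217 / 2 = 0.006086 mol.
mass Mg(OH)2 = 0.006086 x 58.32 = 0.3549 g, so %Mg(OH)2 = 0.3549/0.4925 x 100 = 72.1%.

72.1%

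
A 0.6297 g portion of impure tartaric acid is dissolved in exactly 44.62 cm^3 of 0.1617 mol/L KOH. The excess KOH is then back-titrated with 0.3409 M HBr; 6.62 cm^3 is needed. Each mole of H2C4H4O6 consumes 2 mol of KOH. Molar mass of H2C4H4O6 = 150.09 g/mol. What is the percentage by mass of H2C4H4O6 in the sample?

59.1%

Total n(KOH) added = 0.1617 x 0.04462 = 0.007215 mol.
n(HBr) used = 0.3409 x 0.006620 = 0.002257 mol, which equals the excess n(KOH).
So n(KOH) consumed by the sample = 0.007215 - 0.002257 = 0.004958 mol.
n(H2C4H4O6) = 0.004958 / 2 = 0.002479 mol.
mass H2C4H4O6 = 0.002479 x 150.09 = 0.3721 g, so %H2C4H4O6 = 0.3721/0.6297 x 100 = 59.1%.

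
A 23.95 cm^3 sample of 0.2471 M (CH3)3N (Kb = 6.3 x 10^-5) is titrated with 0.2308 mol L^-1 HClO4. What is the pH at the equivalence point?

5.36

n((CH3)3N) = 0.2471 x 0.02395 = 0.005918 mol; V(HClO4) at equivalence = 0.005918/0.2308 = 0.02564 L.
At equivalence the base is fully converted to (CH3)3NH+; total volume = 0.04959 L, so [(CH3)3NH+] = 0.005918/0.04959 = 0.1193 M.
Ka((CH3)3NH+) = Kw/Kb = 1.0e-14 / 6.3 x 10^-5 = 1.59e-10.
[H^+] = sqrt(Ka x [(CH3)3NH+]) = sqrt(1.59e-10 x 0.1193) = 4.35e-6 M.
pH = -log(4.35e-6) = 5.36.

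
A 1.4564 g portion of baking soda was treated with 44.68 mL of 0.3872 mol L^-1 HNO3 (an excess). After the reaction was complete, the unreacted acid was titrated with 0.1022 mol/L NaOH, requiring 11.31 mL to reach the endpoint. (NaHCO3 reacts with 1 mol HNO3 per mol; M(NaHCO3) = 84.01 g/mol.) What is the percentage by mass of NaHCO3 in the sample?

Total n(HNO3) added = 0.3872 x 0.04468 = 0.01730 mol.
n(NaOH) used = 0.1022 x 0.01131 = 0.001156 mol, which equals the excess n(HNO3).
So n(HNO3) consumed by the sample = 0.01730 - 0.001156 = 0.01614 mol.
n(NaHCO3) = 0.01614 / 1 = 0.01614 mol.
mass NaHCO3 = 0.01614 x 84.01 = 1.356 g, so %NaHCO3 = 1.356/1.4564 x 100 = 93.1%.

93.1%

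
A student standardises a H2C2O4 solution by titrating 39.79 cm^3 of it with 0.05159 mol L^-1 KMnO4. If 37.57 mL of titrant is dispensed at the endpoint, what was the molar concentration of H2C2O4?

n(KMnO4) = 0.05159 x 0.03757 = 0.001938 mol.
From the balanced equation, 2 mol KMnO4 reacts with 5 mol H2C2O4, so n(H2C2O4) = 0.001938 x 5/2 = 0.004846 mol.
[H2C2O4] = 0.004846 / 0.03979 L = 0.122 M.

0.122 M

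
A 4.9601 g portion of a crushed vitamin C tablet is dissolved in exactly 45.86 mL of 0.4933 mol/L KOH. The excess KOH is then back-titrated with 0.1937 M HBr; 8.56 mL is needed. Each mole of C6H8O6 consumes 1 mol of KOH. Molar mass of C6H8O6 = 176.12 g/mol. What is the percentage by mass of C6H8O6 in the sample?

Total n(KOH) added = 0.4933 x 0.04586 = 0.02262 mol.
n(HBr) used = 0.1937 x 0.008560 = 0.001658 mol, which equals the excess n(KOH).
So n(KOH) consumed by the sample = 0.02262 - 0.001658 = 0.02096 mol.
n(C6H8O6) = 0.02096 / 1 = 0.02096 mol.
mass C6H8O6 = 0.02096 x 176.12 = 3.692 g, so %C6H8O6 = 3.692/4.9601 x 100 = 74.4%.

74.4%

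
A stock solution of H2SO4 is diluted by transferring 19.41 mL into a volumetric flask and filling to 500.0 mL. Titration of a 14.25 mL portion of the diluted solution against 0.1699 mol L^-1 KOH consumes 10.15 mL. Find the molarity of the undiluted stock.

n(KOH) = 0.1699 x 0.01015 = 0.001724 mol.
n(H2SO4) in the aliquot = 0.001724 x 1/2 = 0.0008622 mol.
[diluted H2SO4] = 0.0008622 / 0.01425 = 0.06051 M.
Dilution factor = 500.0/19.41 = 25.76, so [stock] = 0.06051 x 25.76 = 1.56 M.

1.56 M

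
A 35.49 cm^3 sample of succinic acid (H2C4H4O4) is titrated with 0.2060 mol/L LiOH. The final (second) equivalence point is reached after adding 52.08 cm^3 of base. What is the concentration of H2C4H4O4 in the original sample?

0.151 M

n(LiOH) = 0.2060 x 0.05208 = 0.01073 mol.
At the final (second) equivalence point, 2 mol OH^- react per mol H2C4H4O4, so n(H2C4H4O4) = 0.01073 / 2 = 0.005364 mol.
[H2C4H4O4] = 0.005364 / 0.03549 L = 0.151 M.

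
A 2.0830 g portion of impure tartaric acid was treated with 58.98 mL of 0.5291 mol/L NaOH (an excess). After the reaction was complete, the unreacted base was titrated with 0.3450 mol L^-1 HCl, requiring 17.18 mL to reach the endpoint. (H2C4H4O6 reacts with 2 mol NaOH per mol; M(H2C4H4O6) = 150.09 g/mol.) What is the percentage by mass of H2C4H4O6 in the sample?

Total n(NaOH) added = 0.5291 x 0.05898 = 0.03121 mol.
n(HCl) used = 0.3450 x 0.01718 = 0.005927 mol, which equals the excess n(NaOH).
So n(NaOH) consumed by the sample = 0.03121 - 0.005927 = 0.02528 mol.
n(H2C4H4O6) = 0.02528 / 2 = 0.01264 mol.
mass H2C4H4O6 = 0.01264 x 150.09 = 1.897 g, so %H2C4H4O6 = 1.897/2.0830 x 100 = 91.1%.

91.1%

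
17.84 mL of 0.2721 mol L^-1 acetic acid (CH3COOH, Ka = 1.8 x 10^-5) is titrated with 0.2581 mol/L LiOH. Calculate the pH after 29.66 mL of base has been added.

n(acid) = 0.2721 x 0.01784 = 0.004854 mol; n(LiOH) added = 0.2581 x 0.02966 = 0.007655 mol.
Base is in excess by 0.007655 - 0.004854 = 0.002801 mol in a total volume of 0.04750 L.
[OH^-] = 0.002801/0.04750 = 0.05897 M, so pOH = 1.23 and pH = 14.00 - 1.23 = 12.77.

12.77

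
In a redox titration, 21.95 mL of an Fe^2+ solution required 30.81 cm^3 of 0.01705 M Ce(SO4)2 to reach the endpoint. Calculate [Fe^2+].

0.0239 M

n(Ce(SO4)2) = 0.01705 x 0.03081 = 0.0005253 mol.
From the balanced equation, 1 mol Ce(SO4)2 reacts with 1 mol Fe^2+, so n(Fe^2+) = 0.0005253 x 1/1 = 0.0005253 mol.
[Fe^2+] = 0.0005253 / 0.02195 L = 0.0239 M.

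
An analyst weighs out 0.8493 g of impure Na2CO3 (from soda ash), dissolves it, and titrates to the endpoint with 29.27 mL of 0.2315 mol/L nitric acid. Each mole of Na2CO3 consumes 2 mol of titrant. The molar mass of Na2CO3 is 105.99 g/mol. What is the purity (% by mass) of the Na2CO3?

n(HNO3) = 0.2315 x 0.02927 = 0.006776 mol.
n(Na2CO3) = 0.006776 / 2 = 0.003388 mol.
mass of Na2CO3 = 0.003388 x 105.99 = 0.3591 g.
% purity = 0.3591 / 0.8493 x 100 = 42.3%.

42.3%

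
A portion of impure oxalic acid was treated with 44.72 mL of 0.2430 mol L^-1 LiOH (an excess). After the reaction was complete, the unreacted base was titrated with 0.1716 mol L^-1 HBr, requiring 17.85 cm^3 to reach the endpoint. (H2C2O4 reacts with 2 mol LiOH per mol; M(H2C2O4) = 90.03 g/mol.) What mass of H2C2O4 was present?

Total n(LiOH) added = 0.2430 x 0.04472 = 0.01087 mol.
n(HBr) used = 0.1716 x 0.01785 = 0.003063 mol, which equals the excess n(LiOH).
So n(LiOH) consumed by the sample = 0.01087 - 0.003063 = 0.007804 mol.
n(H2C2O4) = 0.007804 / 2 = 0.003902 mol.
mass = 0.003902 mol x 90.03 g/mol = 0.351 g.

0.351 g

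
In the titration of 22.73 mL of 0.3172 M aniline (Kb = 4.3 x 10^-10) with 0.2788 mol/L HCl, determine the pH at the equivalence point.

2.73

n(C6H5NH2) = 0.3172 x 0.02273 = 0.007210 mol; V(HCl) at equivalence = 0.007210/0.2788 = 0.02586 L.
At equivalence the base is fully converted to C6H5NH3+; total volume = 0.04859 L, so [C6H5NH3+] = 0.007210/0.04859 = 0.1484 M.
Ka(C6H5NH3+) = Kw/Kb = 1.0e-14 / 4.3 x 10^-10 = 2.33e-5.
[H^+] = sqrt(Ka x [C6H5NH3+]) = sqrt(2.33e-5 x 0.1484) = 0.00186 M.
pH = -log(0.00186) = 2.73.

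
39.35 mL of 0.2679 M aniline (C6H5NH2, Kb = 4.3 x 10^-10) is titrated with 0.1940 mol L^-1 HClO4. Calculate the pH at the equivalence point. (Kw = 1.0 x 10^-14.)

2.79

n(C6H5NH2) = 0.2679 x 0.03935 = 0.01054 mol; V(HClO4) at equivalence = 0.01054/0.1940 = 0.05434 L.
At equivalence the base is fully converted to C6H5NH3+; total volume = 0.09369 L, so [C6H5NH3+] = 0.01054/0.09369 = 0.1125 M.
Ka(C6H5NH3+) = Kw/Kb = 1.0e-14 / 4.3 x 10^-10 = 2.33e-5.
[H^+] = sqrt(Ka x [C6H5NH3+]) = sqrt(2.33e-5 x 0.1125) = 0.00162 M.
pH = -log(0.00162) = 2.79.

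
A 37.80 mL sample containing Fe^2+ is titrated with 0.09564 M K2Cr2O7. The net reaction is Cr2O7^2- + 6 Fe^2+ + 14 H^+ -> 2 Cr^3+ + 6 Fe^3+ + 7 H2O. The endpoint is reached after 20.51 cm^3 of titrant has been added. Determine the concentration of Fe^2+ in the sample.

n(K2Cr2O7) = 0.09564 x 0.02051 = 0.001962 mol.
From the balanced equation, 1 mol K2Cr2O7 reacts with 6 mol Fe^2+, so n(Fe^2+) = 0.001962 x 6/1 = 0.01177 mol.
[Fe^2+] = 0.01177 / 0.03780 L = 0.311 M.

0.311 M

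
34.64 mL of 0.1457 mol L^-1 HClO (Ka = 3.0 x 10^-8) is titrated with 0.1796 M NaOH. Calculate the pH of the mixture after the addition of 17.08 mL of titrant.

Initial n(HClO) = 0.1457 x 0.03464 = 0.005047 mol.
n(NaOH) added = 0.1796 x 0.01708 = 0.003068 mol, converting that many moles of HClO to ClO-.
Remaining n(HClO) = 0.001979 mol; n(ClO-) = 0.003068 mol.
By Henderson-Hasselbalch, pH = pKa + log([A^-]/[HA]) = 7.52 + log(0.003068/0.001979) = 7.52 + (+0.19) = 7.71.

7.71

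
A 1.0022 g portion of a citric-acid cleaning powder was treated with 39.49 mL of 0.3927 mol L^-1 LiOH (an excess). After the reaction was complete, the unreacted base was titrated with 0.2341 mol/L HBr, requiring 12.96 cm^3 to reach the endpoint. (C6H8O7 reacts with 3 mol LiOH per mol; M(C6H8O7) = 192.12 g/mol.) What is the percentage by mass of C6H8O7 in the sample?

Total n(LiOH) added = 0.3927 x 0.03949 = 0.01551 mol.
n(HBr) used = 0.2341 x 0.01296 = 0.003034 mol, which equals the excess n(LiOH).
So n(LiOH) consumed by the sample = 0.01551 - 0.003034 = 0.01247 mol.
n(C6H8O7) = 0.01247 / 3 = 0.004158 mol.
mass C6H8O7 = 0.004158 x 192.12 = 0.7988 g, so %C6H8O7 = 0.7988/1.0022 x 100 = 79.7%.

79.7%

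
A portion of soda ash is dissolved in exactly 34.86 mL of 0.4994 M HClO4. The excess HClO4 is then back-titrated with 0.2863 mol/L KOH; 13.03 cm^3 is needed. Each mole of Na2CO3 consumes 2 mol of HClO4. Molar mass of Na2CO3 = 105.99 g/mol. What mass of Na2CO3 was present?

Total n(HClO4) added = 0.4994 x 0.03486 = 0.01741 mol.
n(KOH) used = 0.2863 x 0.01303 = 0.003730 mol, which equals the excess n(HClO4).
So n(HClO4) consumed by the sample = 0.01741 - 0.003730 = 0.01368 mol.
n(Na2CO3) = 0.01368 / 2 = 0.006839 mol.
mass = 0.006839 mol x 105.99 g/mol = 0.725 g.

0.725 g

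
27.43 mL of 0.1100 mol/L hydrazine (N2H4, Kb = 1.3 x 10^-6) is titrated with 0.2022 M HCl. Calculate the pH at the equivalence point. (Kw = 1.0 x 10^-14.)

4.63

n(N2H4) = 0.1100 x 0.02743 = 0.003017 mol; V(HCl) at equivalence = 0.003017/0.2022 = 0.01492 L.
At equivalence the base is fully converted to N2H5+; total volume = 0.04235 L, so [N2H5+] = 0.003017/0.04235 = 0.07124 M.
Ka(N2H5+) = Kw/Kb = 1.0e-14 / 1.3 x 10^-6 = 7.69e-9.
[H^+] = sqrt(Ka x [N2H5+]) = sqrt(7.69e-9 x 0.07124) = 2.34e-5 M.
pH = -log(2.34e-5) = 4.63.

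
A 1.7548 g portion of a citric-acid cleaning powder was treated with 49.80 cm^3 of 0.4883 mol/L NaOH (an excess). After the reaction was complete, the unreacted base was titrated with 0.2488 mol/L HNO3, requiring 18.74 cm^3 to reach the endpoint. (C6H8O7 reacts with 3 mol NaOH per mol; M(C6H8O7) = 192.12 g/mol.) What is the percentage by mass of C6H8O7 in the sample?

Total n(NaOH) added = 0.4883 x 0.04980 = 0.02432 mol.
n(HNO3) used = 0.2488 x 0.01874 = 0.004663 mol, which equals the excess n(NaOH).
So n(NaOH) consumed by the sample = 0.02432 - 0.004663 = 0.01965 mol.
n(C6H8O7) = 0.01965 / 3 = 0.006552 mol.
mass C6H8O7 = 0.006552 x 192.12 = 1.259 g, so %C6H8O7 = 1.259/1.7548 x 100 = 71.7%.

71.7%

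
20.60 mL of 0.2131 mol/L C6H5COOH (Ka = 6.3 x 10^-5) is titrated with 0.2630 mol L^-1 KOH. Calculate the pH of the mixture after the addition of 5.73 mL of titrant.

3.92

Initial n(C6H5COOH) = 0.2131 x 0.02060 = 0.004390 mol.
n(KOH) added = 0.2630 x 0.005730 = 0.001507 mol, converting that many moles of C6H5COOH to C6H5COO-.
Remaining n(C6H5COOH) = 0.002883 mol; n(C6H5COO-) = 0.001507 mol.
By Henderson-Hasselbalch, pH = pKa + log([A^-]/[HA]) = 4.20 + log(0.001507/0.002883) = 4.20 + (-0.28) = 3.92.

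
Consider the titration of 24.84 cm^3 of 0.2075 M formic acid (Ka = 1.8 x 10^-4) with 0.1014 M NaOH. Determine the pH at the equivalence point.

n(HCOOH) = 0.2075 x 0.02484 = 0.005154 mol; V(NaOH) at equivalence = 0.005154/0.1014 = 0.05083 L.
At equivalence all the acid is converted to HCOO-; total volume = 0.02484 + 0.05083 = 0.07567 L, so [HCOO-] = 0.005154/0.07567 = 0.06811 M.
Kb = Kw/Ka = 1.0e-14 / 1.8 x 10^-4 = 5.56e-11.
[OH^-] = sqrt(Kb x [HCOO-]) = sqrt(5.56e-11 x 0.06811) = 1.95e-6 M.
pOH = 5.71, so pH = 14.00 - 5.71 = 8.29.

8.29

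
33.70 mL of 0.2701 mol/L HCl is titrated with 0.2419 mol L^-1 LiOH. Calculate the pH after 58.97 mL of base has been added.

12.75

n(acid) = 0.2701 x 0.03370 = 0.009102 mol; n(LiOH) added = 0.2419 x 0.05897 = 0.01426 mol.
Base is in excess by 0.01426 - 0.009102 = 0.005162 mol in a total volume of 0.09267 L.
[OH^-] = 0.005162/0.09267 = 0.05571 M, so pOH = 1.25 and pH = 14.00 - 1.25 = 12.75.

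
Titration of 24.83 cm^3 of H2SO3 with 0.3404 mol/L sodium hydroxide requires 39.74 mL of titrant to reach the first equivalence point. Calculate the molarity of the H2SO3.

n(NaOH) = 0.3404 x 0.03974 = 0.01353 mol.
At the first equivalence point, 1 mol OH^- react per mol H2SO3, so n(H2SO3) = 0.01353 / 1 = 0.01353 mol.
[H2SO3] = 0.01353 / 0.02483 L = 0.545 M.

0.545 M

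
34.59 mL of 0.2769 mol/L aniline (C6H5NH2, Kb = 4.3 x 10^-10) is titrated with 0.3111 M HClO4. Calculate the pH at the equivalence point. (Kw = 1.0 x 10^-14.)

n(C6H5NH2) = 0.2769 x 0.03459 = 0.009578 mol; V(HClO4) at equivalence = 0.009578/0.3111 = 0.03079 L.
At equivalence the base is fully converted to C6H5NH3+; total volume = 0.06538 L, so [C6H5NH3+] = 0.009578/0.06538 = 0.1465 M.
Ka(C6H5NH3+) = Kw/Kb = 1.0e-14 / 4.3 x 10^-10 = 2.33e-5.
[H^+] = sqrt(Ka x [C6H5NH3+]) = sqrt(2.33e-5 x 0.1465) = 0.00185 M.
pH = -log(0.00185) = 2.73.

2.73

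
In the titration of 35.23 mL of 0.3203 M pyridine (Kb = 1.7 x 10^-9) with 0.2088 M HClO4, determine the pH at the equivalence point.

3.06

n(C5H5N) = 0.3203 x 0.03523 = 0.01128 mol; V(HClO4) at equivalence = 0.01128/0.2088 = 0.05404 L.
At equivalence the base is fully converted to C5H5NH+; total volume = 0.08927 L, so [C5H5NH+] = 0.01128/0.08927 = 0.1264 M.
Ka(C5H5NH+) = Kw/Kb = 1.0e-14 / 1.7 x 10^-9 = 5.88e-6.
[H^+] = sqrt(Ka x [C5H5NH+]) = sqrt(5.88e-6 x 0.1264) = 0.000862 M.
pH = -log(0.000862) = 3.06.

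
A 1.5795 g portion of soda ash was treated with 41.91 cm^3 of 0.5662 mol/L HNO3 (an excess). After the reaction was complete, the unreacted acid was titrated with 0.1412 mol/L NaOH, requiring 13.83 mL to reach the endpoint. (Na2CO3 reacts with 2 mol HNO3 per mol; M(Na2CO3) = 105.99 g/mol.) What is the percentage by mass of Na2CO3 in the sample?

Total n(HNO3) added = 0.5662 x 0.04191 = 0.02373 mol.
n(NaOH) used = 0.1412 x 0.01383 = 0.001953 mol, which equals the excess n(HNO3).
So n(HNO3) consumed by the sample = 0.02373 - 0.001953 = 0.02178 mol.
n(Na2CO3) = 0.02178 / 2 = 0.01089 mol.
mass Na2CO3 = 0.01089 x 105.99 = 1.154 g, so %Na2CO3 = 1.154/1.5795 x 100 = 73.1%.

73.1%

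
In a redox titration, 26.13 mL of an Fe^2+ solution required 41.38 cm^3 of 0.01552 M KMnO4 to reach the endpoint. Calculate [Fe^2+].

0.123 M

n(KMnO4) = 0.01552 x 0.04138 = 0.0006422 mol.
From the balanced equation, 1 mol KMnO4 reacts with 5 mol Fe^2+, so n(Fe^2+) = 0.0006422 x 5/1 = 0.003211 mol.
[Fe^2+] = 0.003211 / 0.02613 L = 0.123 M.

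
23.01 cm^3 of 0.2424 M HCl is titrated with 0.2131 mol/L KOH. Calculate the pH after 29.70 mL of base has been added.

n(acid) = 0.2424 x 0.02301 = 0.005578 mol; n(KOH) added = 0.2131 x 0.02970 = 0.006329 mol.
Base is in excess by 0.006329 - 0.005578 = 0.0007514 mol in a total volume of 0.05271 L.
[OH^-] = 0.0007514/0.05271 = 0.01426 M, so pOH = 1.85 and pH = 14.00 - 1.85 = 12.15.

12.15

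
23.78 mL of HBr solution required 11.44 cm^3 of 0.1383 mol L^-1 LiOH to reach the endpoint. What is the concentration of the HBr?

n(LiOH) delivered = 0.1383 x 0.01144 = 0.001582 mol.
For a 1:1 reaction, n(HBr) = 0.001582 mol.
[HBr] = 0.001582 mol / 0.02378 L = 0.0665 M.

0.0665 M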